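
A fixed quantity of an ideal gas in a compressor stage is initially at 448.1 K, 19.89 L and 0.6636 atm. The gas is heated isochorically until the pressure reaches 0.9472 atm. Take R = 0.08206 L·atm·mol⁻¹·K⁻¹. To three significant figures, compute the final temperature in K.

T₂ ≈ 640 K

Isochoric, so P/T is constant: V₂ = V₁; T₂ = T₁·(P₂/P₁) = 639.6 K.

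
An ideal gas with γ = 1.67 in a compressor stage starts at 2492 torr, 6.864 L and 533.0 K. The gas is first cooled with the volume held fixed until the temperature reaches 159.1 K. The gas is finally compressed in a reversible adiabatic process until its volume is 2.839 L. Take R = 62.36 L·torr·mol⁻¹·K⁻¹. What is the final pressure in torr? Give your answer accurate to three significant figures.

P₃ ≈ 3.25e+03 torr

Isochoric, so P/T is constant: V₂ = V₁; P₂ = P₁·(T₂/T₁) = 743.9 torr.
Adiabatic (γ = 1.67), T V^(γ−1) and P V^γ constant: T₃ = T₂·(V₂/V₃)^(γ−1) = 287.4 K; P₃ = P₂·(V₂/V₃)^γ = 3249 torr.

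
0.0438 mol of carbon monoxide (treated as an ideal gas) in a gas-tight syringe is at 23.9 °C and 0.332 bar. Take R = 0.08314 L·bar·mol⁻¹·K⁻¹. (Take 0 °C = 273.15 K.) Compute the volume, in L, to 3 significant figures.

Convert: T = 297.05 K.
PV = nRT ⇒ V = nRT/P = (0.0438 × 0.08314 × 297.05) / 0.332

V ≈ 3.26 L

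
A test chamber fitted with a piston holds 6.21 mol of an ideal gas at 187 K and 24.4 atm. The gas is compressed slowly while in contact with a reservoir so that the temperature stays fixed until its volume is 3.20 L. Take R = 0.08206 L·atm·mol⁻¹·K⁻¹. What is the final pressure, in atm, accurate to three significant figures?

From PV = nRT: V₁ = nRT₁/P₁ = 3.905 L.
Isothermal, so P V is constant: T₂ = T₁; P₂ = P₁·(V₁/V₂) = 29.78 atm.

P₂ ≈ 29.8 atm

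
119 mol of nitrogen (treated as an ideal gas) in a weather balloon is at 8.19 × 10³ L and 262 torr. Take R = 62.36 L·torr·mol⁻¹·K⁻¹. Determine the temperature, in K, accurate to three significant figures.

T ≈ 289 K

PV = nRT ⇒ T = PV/(nR) = (262 × 8.19e+03) / (119 × 62.36)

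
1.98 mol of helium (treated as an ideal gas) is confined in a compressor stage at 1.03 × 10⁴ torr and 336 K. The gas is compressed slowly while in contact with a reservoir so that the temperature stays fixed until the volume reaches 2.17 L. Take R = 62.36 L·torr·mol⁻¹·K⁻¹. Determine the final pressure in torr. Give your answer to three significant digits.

From PV = nRT: V₁ = nRT₁/P₁ = 4.028 L.
T constant ⇒ Boyle's law P V = const: T₂ = T₁; P₂ = P₁·(V₁/V₂) = 1.912e+04 torr.

P₂ ≈ 1.91e+04 torr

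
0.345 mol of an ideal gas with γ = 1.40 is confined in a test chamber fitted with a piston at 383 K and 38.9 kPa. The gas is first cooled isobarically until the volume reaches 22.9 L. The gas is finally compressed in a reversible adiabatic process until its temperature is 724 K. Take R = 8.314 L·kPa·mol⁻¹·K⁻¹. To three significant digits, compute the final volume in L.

From PV = nRT: V₁ = nRT₁/P₁ = 28.24 L.
P constant ⇒ V ∝ T: P₂ = P₁; T₂ = T₁·(V₂/V₁) = 310.6 K.
Reversible adiabatic, γ = 1.40: P₃ = P₂·(T₃/T₂)^(γ/(γ−1)) = 752.5 kPa; V₃ = V₂·(T₂/T₃)^(1/(γ−1)) = 2.760 L.

V₃ ≈ 2.76 L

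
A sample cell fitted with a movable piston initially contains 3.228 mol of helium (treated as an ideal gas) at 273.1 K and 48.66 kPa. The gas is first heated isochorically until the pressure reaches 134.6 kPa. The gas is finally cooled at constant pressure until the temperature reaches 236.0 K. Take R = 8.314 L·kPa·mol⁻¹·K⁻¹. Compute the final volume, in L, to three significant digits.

V₃ ≈ 47.1 L

From PV = nRT: V₁ = nRT₁/P₁ = 150.6 L.
Isochoric, so P/T is constant: V₂ = V₁; T₂ = T₁·(P₂/P₁) = 755.4 K.
P constant ⇒ V ∝ T: P₃ = P₂; V₃ = V₂·(T₃/T₂) = 47.06 L.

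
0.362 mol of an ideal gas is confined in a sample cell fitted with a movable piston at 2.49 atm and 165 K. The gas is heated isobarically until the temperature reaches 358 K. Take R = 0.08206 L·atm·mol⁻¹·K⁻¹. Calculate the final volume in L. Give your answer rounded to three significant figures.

From PV = nRT: V₁ = nRT₁/P₁ = 1.968 L.
Isobaric, so V/T is constant: P₂ = P₁; V₂ = V₁·(T₂/T₁) = 4.271 L.

V₂ ≈ 4.27 L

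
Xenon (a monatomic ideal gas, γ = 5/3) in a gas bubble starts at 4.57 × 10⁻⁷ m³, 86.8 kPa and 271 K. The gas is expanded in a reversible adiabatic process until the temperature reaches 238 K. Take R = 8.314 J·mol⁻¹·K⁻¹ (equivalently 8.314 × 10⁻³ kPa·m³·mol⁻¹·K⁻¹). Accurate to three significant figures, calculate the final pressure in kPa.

P₂ ≈ 62.7 kPa

Reversible adiabatic, γ = 5/3: P₂ = P₁·(T₂/T₁)^(γ/(γ−1)) = 62.74 kPa; V₂ = V₁·(T₁/T₂)^(1/(γ−1)) = 5.553e-07 m³.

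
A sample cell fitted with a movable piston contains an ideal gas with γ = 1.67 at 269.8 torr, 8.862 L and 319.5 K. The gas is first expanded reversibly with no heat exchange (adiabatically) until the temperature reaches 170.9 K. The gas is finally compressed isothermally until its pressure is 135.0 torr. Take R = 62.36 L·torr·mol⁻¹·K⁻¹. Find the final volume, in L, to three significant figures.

V₃ ≈ 9.47 L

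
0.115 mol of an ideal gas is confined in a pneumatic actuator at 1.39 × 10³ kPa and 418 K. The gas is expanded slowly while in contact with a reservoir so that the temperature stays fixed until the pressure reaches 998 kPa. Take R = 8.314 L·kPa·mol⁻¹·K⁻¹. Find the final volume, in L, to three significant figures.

From PV = nRT: V₁ = nRT₁/P₁ = 0.2875 L.
Isothermal, so P V is constant: T₂ = T₁; V₂ = V₁·(P₁/P₂) = 0.4005 L.

V₂ ≈ 0.400 L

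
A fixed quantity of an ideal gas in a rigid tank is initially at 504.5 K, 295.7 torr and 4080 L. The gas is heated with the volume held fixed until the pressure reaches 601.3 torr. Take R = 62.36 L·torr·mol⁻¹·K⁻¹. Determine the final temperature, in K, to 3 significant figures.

T₂ ≈ 1.03e+03 K

V constant ⇒ P ∝ T: V₂ = V₁; T₂ = T₁·(P₂/P₁) = 1026 K.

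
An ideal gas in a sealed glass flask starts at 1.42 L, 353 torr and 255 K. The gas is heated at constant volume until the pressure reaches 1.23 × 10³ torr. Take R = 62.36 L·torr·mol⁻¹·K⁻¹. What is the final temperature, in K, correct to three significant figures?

Isochoric, so P/T is constant: V₂ = V₁; T₂ = T₁·(P₂/P₁) = 888.5 K.

T₂ ≈ 889 K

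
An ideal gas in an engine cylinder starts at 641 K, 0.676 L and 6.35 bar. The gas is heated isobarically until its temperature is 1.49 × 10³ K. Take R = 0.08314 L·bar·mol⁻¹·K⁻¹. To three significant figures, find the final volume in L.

V₂ ≈ 1.57 L

Isobaric, so V/T is constant: P₂ = P₁; V₂ = V₁·(T₂/T₁) = 1.571 L.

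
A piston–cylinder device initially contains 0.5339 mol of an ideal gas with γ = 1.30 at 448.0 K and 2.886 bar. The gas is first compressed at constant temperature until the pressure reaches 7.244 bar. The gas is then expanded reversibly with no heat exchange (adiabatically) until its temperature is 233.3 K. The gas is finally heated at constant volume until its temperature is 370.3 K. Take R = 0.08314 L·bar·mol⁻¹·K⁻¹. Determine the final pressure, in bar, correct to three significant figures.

P₄ ≈ 0.680 bar

From PV = nRT: V₁ = nRT₁/P₁ = 6.891 L.
T constant ⇒ Boyle's law P V = const: T₂ = T₁; V₂ = V₁·(P₁/P₂) = 2.745 L.
Adiabatic (γ = 1.30), T V^(γ−1) and P V^γ constant: P₃ = P₂·(T₃/T₂)^(γ/(γ−1)) = 0.4286 bar; V₃ = V₂·(T₂/T₃)^(1/(γ−1)) = 24.16 L.
V constant ⇒ P ∝ T: V₄ = V₃; P₄ = P₃·(T₄/T₃) = 0.6803 bar.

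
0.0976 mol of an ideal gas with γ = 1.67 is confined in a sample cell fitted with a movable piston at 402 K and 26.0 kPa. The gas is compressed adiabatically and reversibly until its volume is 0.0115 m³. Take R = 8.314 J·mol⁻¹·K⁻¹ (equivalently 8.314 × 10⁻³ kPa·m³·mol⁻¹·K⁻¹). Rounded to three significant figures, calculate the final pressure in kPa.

From PV = nRT: V₁ = nRT₁/P₁ = 0.01255 m³.
Adiabatic (γ = 1.67), T V^(γ−1) and P V^γ constant: T₂ = T₁·(V₁/V₂)^(γ−1) = 426.1 K; P₂ = P₁·(V₁/V₂)^γ = 30.07 kPa.

P₂ ≈ 30.1 kPa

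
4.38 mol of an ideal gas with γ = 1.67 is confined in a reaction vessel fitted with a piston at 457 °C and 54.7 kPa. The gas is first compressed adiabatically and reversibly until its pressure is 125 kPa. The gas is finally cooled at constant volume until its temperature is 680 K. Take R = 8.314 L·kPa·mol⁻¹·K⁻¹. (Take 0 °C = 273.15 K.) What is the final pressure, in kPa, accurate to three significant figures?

P₃ ≈ 83.6 kPa

Convert: T₁ = 730.1 K.
From PV = nRT: V₁ = nRT₁/P₁ = 486.1 L.
Adiabatic (γ = 1.67), T V^(γ−1) and P V^γ constant: T₂ = T₁·(P₂/P₁)^((γ−1)/γ) = 1017 K; V₂ = V₁·(P₁/P₂)^(1/γ) = 296.3 L.
Isochoric, so P/T is constant: V₃ = V₂; P₃ = P₂·(T₃/T₂) = 83.56 kPa.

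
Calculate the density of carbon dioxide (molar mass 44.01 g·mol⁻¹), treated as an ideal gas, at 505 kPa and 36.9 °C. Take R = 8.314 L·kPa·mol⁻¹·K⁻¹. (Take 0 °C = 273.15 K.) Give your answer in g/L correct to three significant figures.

ρ = PM/(RT) = (505 × 44.01) / (8.314 × 310.0)

ρ ≈ 8.62 g/L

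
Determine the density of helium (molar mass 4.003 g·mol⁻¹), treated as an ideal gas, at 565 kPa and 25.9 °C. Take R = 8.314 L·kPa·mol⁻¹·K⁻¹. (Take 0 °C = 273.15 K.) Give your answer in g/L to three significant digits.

ρ = PM/(RT) = (565 × 4.003) / (8.314 × 299.0)

ρ ≈ 0.910 g/L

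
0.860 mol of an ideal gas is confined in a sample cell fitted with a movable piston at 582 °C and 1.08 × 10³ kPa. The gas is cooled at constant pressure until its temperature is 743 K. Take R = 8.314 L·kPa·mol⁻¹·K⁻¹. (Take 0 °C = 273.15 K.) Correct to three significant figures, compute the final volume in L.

Convert: T₁ = 855.1 K.
From PV = nRT: V₁ = nRT₁/P₁ = 5.661 L.
Isobaric, so V/T is constant: P₂ = P₁; V₂ = V₁·(T₂/T₁) = 4.919 L.

V₂ ≈ 4.92 L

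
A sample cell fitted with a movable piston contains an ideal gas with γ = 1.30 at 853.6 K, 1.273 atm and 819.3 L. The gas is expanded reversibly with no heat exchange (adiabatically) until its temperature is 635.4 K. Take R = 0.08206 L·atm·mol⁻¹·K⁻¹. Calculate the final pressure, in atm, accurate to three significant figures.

Adiabatic (γ = 1.30), T V^(γ−1) and P V^γ constant: P₂ = P₁·(T₂/T₁)^(γ/(γ−1)) = 0.3542 atm; V₂ = V₁·(T₁/T₂)^(1/(γ−1)) = 2192 L.

P₂ ≈ 0.354 atm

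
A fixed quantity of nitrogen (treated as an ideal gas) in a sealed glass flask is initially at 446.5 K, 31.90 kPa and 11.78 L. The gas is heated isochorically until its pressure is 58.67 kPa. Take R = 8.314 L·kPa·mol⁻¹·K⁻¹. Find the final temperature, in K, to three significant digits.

V constant ⇒ P ∝ T: V₂ = V₁; T₂ = T₁·(P₂/P₁) = 821.2 K.

T₂ ≈ 821 K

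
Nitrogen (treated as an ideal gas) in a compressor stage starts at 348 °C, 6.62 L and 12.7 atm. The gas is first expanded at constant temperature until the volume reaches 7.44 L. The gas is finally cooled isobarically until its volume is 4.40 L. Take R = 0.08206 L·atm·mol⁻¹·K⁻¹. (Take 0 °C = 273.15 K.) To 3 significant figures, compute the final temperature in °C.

Convert: T₁ = 621.1 K.
T constant ⇒ Boyle's law P V = const: T₂ = T₁; P₂ = P₁·(V₁/V₂) = 11.30 atm.
P constant ⇒ V ∝ T: P₃ = P₂; T₃ = T₂·(V₃/V₂) = 367.3 K.

T₃ ≈ 94.2 °C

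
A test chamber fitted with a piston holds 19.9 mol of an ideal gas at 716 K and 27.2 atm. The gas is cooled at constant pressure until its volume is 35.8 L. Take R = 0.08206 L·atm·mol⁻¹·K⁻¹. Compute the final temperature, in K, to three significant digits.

From PV = nRT: V₁ = nRT₁/P₁ = 42.99 L.
Isobaric, so V/T is constant: P₂ = P₁; T₂ = T₁·(V₂/V₁) = 596.3 K.

T₂ ≈ 596 K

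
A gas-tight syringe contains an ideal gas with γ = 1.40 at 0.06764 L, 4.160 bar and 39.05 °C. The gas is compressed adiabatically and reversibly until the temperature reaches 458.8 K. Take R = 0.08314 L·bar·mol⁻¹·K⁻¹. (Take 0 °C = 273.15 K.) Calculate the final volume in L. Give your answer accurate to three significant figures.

V₂ ≈ 0.0258 L

Convert: T₁ = 312.2 K.
Reversible adiabatic, γ = 1.40: P₂ = P₁·(T₂/T₁)^(γ/(γ−1)) = 16.01 bar; V₂ = V₁·(T₁/T₂)^(1/(γ−1)) = 0.02584 L.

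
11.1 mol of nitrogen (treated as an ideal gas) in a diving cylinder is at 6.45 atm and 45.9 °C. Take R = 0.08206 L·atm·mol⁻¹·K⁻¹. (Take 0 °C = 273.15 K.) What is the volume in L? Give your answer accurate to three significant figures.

Convert: T = 319.05 K.
PV = nRT ⇒ V = nRT/P = (11.1 × 0.08206 × 319.05) / 6.45

V ≈ 45.1 L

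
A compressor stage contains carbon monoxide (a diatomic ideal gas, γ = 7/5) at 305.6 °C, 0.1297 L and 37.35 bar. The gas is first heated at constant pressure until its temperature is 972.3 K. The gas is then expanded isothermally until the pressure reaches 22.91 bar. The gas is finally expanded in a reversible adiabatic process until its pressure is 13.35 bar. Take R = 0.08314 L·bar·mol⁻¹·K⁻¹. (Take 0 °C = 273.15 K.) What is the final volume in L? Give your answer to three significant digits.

Convert: T₁ = 578.8 K.
Isobaric, so V/T is constant: P₂ = P₁; V₂ = V₁·(T₂/T₁) = 0.2179 L.
T constant ⇒ Boyle's law P V = const: T₃ = T₂; V₃ = V₂·(P₂/P₃) = 0.3552 L.
Adiabatic (γ = 7/5), T V^(γ−1) and P V^γ constant: T₄ = T₃·(P₄/P₃)^((γ−1)/γ) = 833.3 K; V₄ = V₃·(P₃/P₄)^(1/γ) = 0.5225 L.

V₄ ≈ 0.522 L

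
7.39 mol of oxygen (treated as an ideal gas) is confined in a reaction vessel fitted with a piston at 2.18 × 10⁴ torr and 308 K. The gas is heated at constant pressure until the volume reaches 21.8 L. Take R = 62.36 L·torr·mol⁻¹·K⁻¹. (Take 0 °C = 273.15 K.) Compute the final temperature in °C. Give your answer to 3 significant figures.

From PV = nRT: V₁ = nRT₁/P₁ = 6.511 L.
Isobaric, so V/T is constant: P₂ = P₁; T₂ = T₁·(V₂/V₁) = 1031 K.

T₂ ≈ 758 °C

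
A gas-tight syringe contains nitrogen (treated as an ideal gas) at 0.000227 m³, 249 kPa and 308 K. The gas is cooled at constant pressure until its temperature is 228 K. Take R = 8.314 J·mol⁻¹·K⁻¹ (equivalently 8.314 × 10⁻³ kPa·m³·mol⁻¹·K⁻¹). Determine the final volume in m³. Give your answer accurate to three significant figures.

P constant ⇒ V ∝ T: P₂ = P₁; V₂ = V₁·(T₂/T₁) = 0.0001680 m³.

V₂ ≈ 0.000168 m³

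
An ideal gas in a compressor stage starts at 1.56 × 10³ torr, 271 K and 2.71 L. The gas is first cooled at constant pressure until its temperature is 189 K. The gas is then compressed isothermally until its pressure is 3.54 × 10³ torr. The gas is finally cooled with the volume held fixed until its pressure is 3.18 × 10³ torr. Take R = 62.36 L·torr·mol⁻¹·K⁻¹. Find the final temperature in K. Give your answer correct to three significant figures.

Isobaric, so V/T is constant: P₂ = P₁; V₂ = V₁·(T₂/T₁) = 1.890 L.
T constant ⇒ Boyle's law P V = const: T₃ = T₂; V₃ = V₂·(P₂/P₃) = 0.8329 L.
V constant ⇒ P ∝ T: V₄ = V₃; T₄ = T₃·(P₄/P₃) = 169.8 K.

T₄ ≈ 170 K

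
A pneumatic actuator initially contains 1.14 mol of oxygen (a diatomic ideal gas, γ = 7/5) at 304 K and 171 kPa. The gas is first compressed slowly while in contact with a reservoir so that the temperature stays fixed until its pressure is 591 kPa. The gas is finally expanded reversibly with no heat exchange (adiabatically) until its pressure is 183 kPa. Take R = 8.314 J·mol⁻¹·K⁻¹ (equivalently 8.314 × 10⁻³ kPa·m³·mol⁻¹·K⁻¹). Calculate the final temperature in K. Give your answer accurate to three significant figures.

T₃ ≈ 217 K

From PV = nRT: V₁ = nRT₁/P₁ = 0.01685 m³.
T constant ⇒ Boyle's law P V = const: T₂ = T₁; V₂ = V₁·(P₁/P₂) = 0.004875 m³.
Reversible adiabatic, γ = 7/5: T₃ = T₂·(P₃/P₂)^((γ−1)/γ) = 217.5 K; V₃ = V₂·(P₂/P₃)^(1/γ) = 0.01126 m³.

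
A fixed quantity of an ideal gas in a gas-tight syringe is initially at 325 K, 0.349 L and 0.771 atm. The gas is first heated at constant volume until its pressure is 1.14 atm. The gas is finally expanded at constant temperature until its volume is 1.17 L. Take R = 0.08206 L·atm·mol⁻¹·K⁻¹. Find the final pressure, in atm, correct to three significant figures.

P₃ ≈ 0.340 atm

V constant ⇒ P ∝ T: V₂ = V₁; T₂ = T₁·(P₂/P₁) = 480.5 K.
Isothermal, so P V is constant: T₃ = T₂; P₃ = P₂·(V₂/V₃) = 0.3401 atm.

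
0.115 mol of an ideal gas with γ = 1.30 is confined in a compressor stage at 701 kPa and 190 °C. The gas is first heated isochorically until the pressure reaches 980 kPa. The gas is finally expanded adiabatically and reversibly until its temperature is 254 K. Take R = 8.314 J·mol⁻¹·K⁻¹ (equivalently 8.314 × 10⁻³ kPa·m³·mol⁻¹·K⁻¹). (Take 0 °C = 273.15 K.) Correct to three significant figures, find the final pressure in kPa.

P₃ ≈ 17.0 kPa

Convert: T₁ = 463.1 K.
From PV = nRT: V₁ = nRT₁/P₁ = 0.0006317 m³.
V constant ⇒ P ∝ T: V₂ = V₁; T₂ = T₁·(P₂/P₁) = 647.5 K.
Adiabatic (γ = 1.30), T V^(γ−1) and P V^γ constant: P₃ = P₂·(T₃/T₂)^(γ/(γ−1)) = 16.99 kPa; V₃ = V₂·(T₂/T₃)^(1/(γ−1)) = 0.01429 m³.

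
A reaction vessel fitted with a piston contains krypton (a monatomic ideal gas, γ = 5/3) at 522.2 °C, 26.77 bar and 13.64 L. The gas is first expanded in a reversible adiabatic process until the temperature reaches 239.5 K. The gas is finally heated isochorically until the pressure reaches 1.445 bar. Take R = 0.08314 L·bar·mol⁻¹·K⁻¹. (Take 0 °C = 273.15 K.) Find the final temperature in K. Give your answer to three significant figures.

T₃ ≈ 260 K

Convert: T₁ = 795.4 K.
Reversible adiabatic, γ = 5/3: P₂ = P₁·(T₂/T₁)^(γ/(γ−1)) = 1.332 bar; V₂ = V₁·(T₁/T₂)^(1/(γ−1)) = 82.55 L.
Isochoric, so P/T is constant: V₃ = V₂; T₃ = T₂·(P₃/P₂) = 259.8 K.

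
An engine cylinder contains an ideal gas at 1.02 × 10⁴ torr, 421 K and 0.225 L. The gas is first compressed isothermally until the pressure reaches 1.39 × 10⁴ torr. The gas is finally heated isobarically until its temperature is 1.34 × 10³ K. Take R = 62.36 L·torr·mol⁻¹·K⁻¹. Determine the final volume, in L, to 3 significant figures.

Isothermal, so P V is constant: T₂ = T₁; V₂ = V₁·(P₁/P₂) = 0.1651 L.
P constant ⇒ V ∝ T: P₃ = P₂; V₃ = V₂·(T₃/T₂) = 0.5255 L.

V₃ ≈ 0.526 L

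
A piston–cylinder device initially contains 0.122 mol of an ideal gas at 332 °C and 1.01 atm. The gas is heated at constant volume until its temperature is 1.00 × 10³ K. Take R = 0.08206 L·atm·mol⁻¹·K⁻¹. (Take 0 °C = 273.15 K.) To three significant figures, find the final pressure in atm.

Convert: T₁ = 605.1 K.
From PV = nRT: V₁ = nRT₁/P₁ = 5.998 L.
V constant ⇒ P ∝ T: V₂ = V₁; P₂ = P₁·(T₂/T₁) = 1.669 atm.

P₂ ≈ 1.67 atm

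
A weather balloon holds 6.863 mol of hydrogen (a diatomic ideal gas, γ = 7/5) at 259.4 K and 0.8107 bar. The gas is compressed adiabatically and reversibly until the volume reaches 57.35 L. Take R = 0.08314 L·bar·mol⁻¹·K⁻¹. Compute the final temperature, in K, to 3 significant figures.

T₂ ≈ 412 K

From PV = nRT: V₁ = nRT₁/P₁ = 182.6 L.
Reversible adiabatic, γ = 7/5: T₂ = T₁·(V₁/V₂)^(γ−1) = 412.2 K; P₂ = P₁·(V₁/V₂)^γ = 4.101 bar.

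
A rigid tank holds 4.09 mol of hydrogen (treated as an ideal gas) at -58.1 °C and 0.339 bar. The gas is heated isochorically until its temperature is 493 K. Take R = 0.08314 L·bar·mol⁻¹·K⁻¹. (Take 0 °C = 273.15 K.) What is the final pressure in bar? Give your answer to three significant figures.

Convert: T₁ = 215.0 K.
From PV = nRT: V₁ = nRT₁/P₁ = 215.7 L.
Isochoric, so P/T is constant: V₂ = V₁; P₂ = P₁·(T₂/T₁) = 0.7772 bar.

P₂ ≈ 0.777 bar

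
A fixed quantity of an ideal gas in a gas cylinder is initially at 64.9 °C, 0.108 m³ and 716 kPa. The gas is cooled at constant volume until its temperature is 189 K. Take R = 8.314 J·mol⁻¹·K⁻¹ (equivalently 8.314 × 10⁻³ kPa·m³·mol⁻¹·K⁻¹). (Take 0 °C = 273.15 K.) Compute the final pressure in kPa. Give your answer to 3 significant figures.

P₂ ≈ 400 kPa

Convert: T₁ = 338.0 K.
Isochoric, so P/T is constant: V₂ = V₁; P₂ = P₁·(T₂/T₁) = 400.3 kPa.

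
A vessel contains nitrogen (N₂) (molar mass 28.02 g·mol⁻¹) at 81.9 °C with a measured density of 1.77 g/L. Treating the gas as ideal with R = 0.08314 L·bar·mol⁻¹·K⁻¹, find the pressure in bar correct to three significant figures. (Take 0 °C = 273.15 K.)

P ≈ 1.86 bar

ρ = PM/(RT) ⇒ P = ρRT/M = (1.77 × 0.08314 × 355.0) / 28.02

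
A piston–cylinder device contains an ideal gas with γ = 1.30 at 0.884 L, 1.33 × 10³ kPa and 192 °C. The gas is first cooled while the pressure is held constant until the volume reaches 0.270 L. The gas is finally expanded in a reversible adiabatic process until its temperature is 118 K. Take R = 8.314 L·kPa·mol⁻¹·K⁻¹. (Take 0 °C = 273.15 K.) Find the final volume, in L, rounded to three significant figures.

V₃ ≈ 0.501 L

Convert: T₁ = 465.1 K.
P constant ⇒ V ∝ T: P₂ = P₁; T₂ = T₁·(V₂/V₁) = 142.1 K.
Adiabatic (γ = 1.30), T V^(γ−1) and P V^γ constant: P₃ = P₂·(T₃/T₂)^(γ/(γ−1)) = 595.0 kPa; V₃ = V₂·(T₂/T₃)^(1/(γ−1)) = 0.5013 L.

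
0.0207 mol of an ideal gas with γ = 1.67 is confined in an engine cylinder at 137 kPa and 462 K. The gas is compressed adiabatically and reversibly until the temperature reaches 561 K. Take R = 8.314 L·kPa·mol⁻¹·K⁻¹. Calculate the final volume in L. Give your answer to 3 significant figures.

V₂ ≈ 0.434 L

From PV = nRT: V₁ = nRT₁/P₁ = 0.5804 L.
Adiabatic (γ = 1.67), T V^(γ−1) and P V^γ constant: P₂ = P₁·(T₂/T₁)^(γ/(γ−1)) = 222.3 kPa; V₂ = V₁·(T₁/T₂)^(1/(γ−1)) = 0.4344 L.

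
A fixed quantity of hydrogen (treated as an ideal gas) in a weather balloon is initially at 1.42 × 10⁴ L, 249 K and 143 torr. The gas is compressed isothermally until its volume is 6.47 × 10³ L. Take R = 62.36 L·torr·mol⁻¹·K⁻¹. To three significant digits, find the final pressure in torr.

Isothermal, so P V is constant: T₂ = T₁; P₂ = P₁·(V₁/V₂) = 313.8 torr.

P₂ ≈ 314 torr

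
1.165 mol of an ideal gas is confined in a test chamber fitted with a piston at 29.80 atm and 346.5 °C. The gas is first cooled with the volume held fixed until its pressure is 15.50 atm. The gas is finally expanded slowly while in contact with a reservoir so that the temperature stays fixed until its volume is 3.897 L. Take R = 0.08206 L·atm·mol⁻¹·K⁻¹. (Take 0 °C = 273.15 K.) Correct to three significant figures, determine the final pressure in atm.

P₃ ≈ 7.91 atm

Convert: T₁ = 619.6 K.
From PV = nRT: V₁ = nRT₁/P₁ = 1.988 L.
V constant ⇒ P ∝ T: V₂ = V₁; T₂ = T₁·(P₂/P₁) = 322.3 K.
Isothermal, so P V is constant: T₃ = T₂; P₃ = P₂·(V₂/V₃) = 7.907 atm.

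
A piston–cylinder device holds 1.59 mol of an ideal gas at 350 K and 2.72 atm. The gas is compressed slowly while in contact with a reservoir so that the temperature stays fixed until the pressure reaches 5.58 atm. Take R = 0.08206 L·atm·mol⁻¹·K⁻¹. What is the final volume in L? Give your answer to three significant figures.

V₂ ≈ 8.18 L

From PV = nRT: V₁ = nRT₁/P₁ = 16.79 L.
T constant ⇒ Boyle's law P V = const: T₂ = T₁; V₂ = V₁·(P₁/P₂) = 8.184 L.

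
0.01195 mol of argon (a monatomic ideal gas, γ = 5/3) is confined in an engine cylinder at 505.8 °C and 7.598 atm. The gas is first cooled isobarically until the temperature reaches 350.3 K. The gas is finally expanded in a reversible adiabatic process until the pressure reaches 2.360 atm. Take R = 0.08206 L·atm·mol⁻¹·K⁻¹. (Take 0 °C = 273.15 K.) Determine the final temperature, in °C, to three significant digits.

T₃ ≈ -53.7 °C

Convert: T₁ = 779.0 K.
From PV = nRT: V₁ = nRT₁/P₁ = 0.1005 L.
P constant ⇒ V ∝ T: P₂ = P₁; V₂ = V₁·(T₂/T₁) = 0.04521 L.
Adiabatic (γ = 5/3), T V^(γ−1) and P V^γ constant: T₃ = T₂·(P₃/P₂)^((γ−1)/γ) = 219.4 K; V₃ = V₂·(P₂/P₃)^(1/γ) = 0.09118 L.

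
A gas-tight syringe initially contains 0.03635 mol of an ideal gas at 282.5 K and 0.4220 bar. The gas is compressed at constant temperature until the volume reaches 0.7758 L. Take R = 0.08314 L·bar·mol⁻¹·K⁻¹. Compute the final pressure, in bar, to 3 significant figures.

P₂ ≈ 1.10 bar

From PV = nRT: V₁ = nRT₁/P₁ = 2.023 L.
T constant ⇒ Boyle's law P V = const: T₂ = T₁; P₂ = P₁·(V₁/V₂) = 1.100 bar.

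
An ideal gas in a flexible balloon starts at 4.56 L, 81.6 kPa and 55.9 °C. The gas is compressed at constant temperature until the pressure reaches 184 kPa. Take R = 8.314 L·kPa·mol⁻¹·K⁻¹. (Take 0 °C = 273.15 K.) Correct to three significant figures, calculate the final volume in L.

Convert: T₁ = 329.0 K.
T constant ⇒ Boyle's law P V = const: T₂ = T₁; V₂ = V₁·(P₁/P₂) = 2.022 L.

V₂ ≈ 2.02 L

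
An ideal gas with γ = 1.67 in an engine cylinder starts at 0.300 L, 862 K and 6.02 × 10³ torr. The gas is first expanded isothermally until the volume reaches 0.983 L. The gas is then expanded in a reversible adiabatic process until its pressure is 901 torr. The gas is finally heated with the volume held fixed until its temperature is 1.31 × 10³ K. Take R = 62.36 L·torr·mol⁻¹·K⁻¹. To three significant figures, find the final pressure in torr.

Isothermal, so P V is constant: T₂ = T₁; P₂ = P₁·(V₁/V₂) = 1837 torr.
Adiabatic (γ = 1.67), T V^(γ−1) and P V^γ constant: T₃ = T₂·(P₃/P₂)^((γ−1)/γ) = 647.7 K; V₃ = V₂·(P₂/P₃)^(1/γ) = 1.506 L.
V constant ⇒ P ∝ T: V₄ = V₃; P₄ = P₃·(T₄/T₃) = 1822 torr.

P₄ ≈ 1.82e+03 torr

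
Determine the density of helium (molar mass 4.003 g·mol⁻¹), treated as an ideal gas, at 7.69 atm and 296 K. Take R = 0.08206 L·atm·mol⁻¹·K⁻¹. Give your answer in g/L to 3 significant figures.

ρ ≈ 1.27 g/L

ρ = PM/(RT) = (7.69 × 4.003) / (0.08206 × 296.0)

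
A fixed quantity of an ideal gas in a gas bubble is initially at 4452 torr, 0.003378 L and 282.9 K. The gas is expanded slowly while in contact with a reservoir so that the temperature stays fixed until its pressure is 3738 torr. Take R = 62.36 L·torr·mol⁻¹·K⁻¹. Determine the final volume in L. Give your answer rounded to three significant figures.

T constant ⇒ Boyle's law P V = const: T₂ = T₁; V₂ = V₁·(P₁/P₂) = 0.004023 L.

V₂ ≈ 0.00402 L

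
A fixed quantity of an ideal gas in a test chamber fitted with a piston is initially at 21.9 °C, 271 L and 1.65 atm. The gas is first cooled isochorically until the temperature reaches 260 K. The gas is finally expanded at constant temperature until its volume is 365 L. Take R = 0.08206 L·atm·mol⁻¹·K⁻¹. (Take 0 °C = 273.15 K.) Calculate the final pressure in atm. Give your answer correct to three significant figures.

P₃ ≈ 1.08 atm

Convert: T₁ = 295.0 K.
V constant ⇒ P ∝ T: V₂ = V₁; P₂ = P₁·(T₂/T₁) = 1.454 atm.
Isothermal, so P V is constant: T₃ = T₂; P₃ = P₂·(V₂/V₃) = 1.080 atm.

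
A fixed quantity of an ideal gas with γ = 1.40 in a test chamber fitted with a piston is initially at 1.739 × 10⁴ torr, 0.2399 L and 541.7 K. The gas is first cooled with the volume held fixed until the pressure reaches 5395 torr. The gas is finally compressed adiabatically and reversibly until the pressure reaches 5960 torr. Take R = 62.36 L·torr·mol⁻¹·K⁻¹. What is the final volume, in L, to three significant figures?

V₃ ≈ 0.223 L

V constant ⇒ P ∝ T: V₂ = V₁; T₂ = T₁·(P₂/P₁) = 168.1 K.
Reversible adiabatic, γ = 1.40: T₃ = T₂·(P₃/P₂)^((γ−1)/γ) = 172.9 K; V₃ = V₂·(P₂/P₃)^(1/γ) = 0.2234 L.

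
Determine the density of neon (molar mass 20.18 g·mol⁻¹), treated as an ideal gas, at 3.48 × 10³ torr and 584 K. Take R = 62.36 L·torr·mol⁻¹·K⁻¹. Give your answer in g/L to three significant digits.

ρ = PM/(RT) = (3.48e+03 × 20.18) / (62.36 × 584.0)

ρ ≈ 1.93 g/L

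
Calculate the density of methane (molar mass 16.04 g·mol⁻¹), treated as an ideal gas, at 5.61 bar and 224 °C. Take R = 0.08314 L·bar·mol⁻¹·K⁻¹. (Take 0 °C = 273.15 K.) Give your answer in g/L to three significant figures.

ρ ≈ 2.18 g/L

ρ = PM/(RT) = (5.61 × 16.04) / (0.08314 × 497.1)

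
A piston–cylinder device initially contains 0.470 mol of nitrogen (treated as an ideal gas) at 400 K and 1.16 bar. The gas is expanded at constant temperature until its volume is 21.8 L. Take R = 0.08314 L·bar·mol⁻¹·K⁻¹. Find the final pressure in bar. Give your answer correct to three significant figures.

P₂ ≈ 0.717 bar

From PV = nRT: V₁ = nRT₁/P₁ = 13.47 L.
Isothermal, so P V is constant: T₂ = T₁; P₂ = P₁·(V₁/V₂) = 0.7170 bar.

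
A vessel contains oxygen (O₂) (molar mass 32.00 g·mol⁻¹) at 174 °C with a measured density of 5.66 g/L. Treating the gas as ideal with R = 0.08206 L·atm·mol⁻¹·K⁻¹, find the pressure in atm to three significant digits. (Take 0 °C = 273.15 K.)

P ≈ 6.49 atm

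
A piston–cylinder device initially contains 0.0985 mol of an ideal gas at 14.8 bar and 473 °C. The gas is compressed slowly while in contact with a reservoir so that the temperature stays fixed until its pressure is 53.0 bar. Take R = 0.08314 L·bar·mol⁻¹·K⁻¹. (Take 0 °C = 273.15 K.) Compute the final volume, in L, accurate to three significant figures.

Convert: T₁ = 746.1 K.
From PV = nRT: V₁ = nRT₁/P₁ = 0.4129 L.
T constant ⇒ Boyle's law P V = const: T₂ = T₁; V₂ = V₁·(P₁/P₂) = 0.1153 L.

V₂ ≈ 0.115 L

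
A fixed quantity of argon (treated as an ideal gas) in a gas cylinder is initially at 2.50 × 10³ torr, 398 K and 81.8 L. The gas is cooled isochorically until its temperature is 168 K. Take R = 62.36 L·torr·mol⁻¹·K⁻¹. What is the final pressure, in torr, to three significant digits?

P₂ ≈ 1.06e+03 torr

Isochoric, so P/T is constant: V₂ = V₁; P₂ = P₁·(T₂/T₁) = 1055 torr.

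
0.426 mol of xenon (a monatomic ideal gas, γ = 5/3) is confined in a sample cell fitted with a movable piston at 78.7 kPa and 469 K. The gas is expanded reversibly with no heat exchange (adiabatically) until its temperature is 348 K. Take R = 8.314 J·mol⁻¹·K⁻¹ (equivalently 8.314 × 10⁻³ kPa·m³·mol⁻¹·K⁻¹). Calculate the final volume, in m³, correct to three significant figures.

V₂ ≈ 0.0330 m³

From PV = nRT: V₁ = nRT₁/P₁ = 0.02111 m³.
Adiabatic (γ = 5/3), T V^(γ−1) and P V^γ constant: P₂ = P₁·(T₂/T₁)^(γ/(γ−1)) = 37.32 kPa; V₂ = V₁·(T₁/T₂)^(1/(γ−1)) = 0.03302 m³.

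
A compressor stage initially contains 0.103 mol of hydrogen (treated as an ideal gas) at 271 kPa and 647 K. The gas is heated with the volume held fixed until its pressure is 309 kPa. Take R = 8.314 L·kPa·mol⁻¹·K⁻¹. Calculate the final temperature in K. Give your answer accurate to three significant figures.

T₂ ≈ 738 K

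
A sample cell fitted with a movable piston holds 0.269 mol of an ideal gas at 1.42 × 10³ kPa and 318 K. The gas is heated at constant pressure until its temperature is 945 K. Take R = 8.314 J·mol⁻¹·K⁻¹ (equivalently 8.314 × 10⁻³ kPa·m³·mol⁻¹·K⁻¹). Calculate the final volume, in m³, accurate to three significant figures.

V₂ ≈ 0.00149 m³

From PV = nRT: V₁ = nRT₁/P₁ = 0.0005008 m³.
P constant ⇒ V ∝ T: P₂ = P₁; V₂ = V₁·(T₂/T₁) = 0.001488 m³.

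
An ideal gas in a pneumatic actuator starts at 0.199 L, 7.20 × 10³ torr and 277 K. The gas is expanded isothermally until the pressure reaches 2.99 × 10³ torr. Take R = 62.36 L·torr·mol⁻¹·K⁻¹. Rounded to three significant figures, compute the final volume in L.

V₂ ≈ 0.479 L

T constant ⇒ Boyle's law P V = const: T₂ = T₁; V₂ = V₁·(P₁/P₂) = 0.4792 L.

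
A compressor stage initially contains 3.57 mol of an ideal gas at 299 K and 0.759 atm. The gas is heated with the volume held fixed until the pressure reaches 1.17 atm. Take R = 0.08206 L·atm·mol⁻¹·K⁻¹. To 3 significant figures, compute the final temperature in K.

From PV = nRT: V₁ = nRT₁/P₁ = 115.4 L.
V constant ⇒ P ∝ T: V₂ = V₁; T₂ = T₁·(P₂/P₁) = 460.9 K.

T₂ ≈ 461 K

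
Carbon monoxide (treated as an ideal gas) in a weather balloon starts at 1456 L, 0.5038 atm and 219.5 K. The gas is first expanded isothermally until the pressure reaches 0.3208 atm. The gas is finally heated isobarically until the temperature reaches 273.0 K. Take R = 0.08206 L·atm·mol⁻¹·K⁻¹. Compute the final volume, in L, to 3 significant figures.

Isothermal, so P V is constant: T₂ = T₁; V₂ = V₁·(P₁/P₂) = 2287 L.
Isobaric, so V/T is constant: P₃ = P₂; V₃ = V₂·(T₃/T₂) = 2844 L.

V₃ ≈ 2.84e+03 L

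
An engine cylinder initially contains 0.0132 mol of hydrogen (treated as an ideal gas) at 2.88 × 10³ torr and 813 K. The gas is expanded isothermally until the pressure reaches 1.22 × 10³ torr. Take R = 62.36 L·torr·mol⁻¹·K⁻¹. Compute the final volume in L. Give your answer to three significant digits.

V₂ ≈ 0.549 L

From PV = nRT: V₁ = nRT₁/P₁ = 0.2324 L.
Isothermal, so P V is constant: T₂ = T₁; V₂ = V₁·(P₁/P₂) = 0.5485 L.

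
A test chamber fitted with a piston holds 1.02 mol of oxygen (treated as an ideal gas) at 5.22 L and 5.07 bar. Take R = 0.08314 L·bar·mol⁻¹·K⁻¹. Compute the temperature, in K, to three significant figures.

PV = nRT ⇒ T = PV/(nR) = (5.07 × 5.22) / (1.02 × 0.08314)

T ≈ 312 K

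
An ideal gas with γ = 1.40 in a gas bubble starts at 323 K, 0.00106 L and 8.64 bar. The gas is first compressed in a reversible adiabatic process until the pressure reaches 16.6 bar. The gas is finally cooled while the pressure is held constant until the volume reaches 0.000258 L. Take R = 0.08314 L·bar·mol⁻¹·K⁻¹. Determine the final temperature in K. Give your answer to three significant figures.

T₃ ≈ 151 K

Adiabatic (γ = 1.40), T V^(γ−1) and P V^γ constant: T₂ = T₁·(P₂/P₁)^((γ−1)/γ) = 389.3 K; V₂ = V₁·(P₁/P₂)^(1/γ) = 0.0006649 L.
P constant ⇒ V ∝ T: P₃ = P₂; T₃ = T₂·(V₃/V₂) = 151.0 K.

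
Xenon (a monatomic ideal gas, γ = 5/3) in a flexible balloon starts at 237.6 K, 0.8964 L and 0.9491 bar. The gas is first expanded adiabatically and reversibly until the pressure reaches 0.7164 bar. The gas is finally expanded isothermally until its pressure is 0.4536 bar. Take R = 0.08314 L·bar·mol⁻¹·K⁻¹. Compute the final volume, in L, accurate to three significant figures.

V₃ ≈ 1.68 L

Reversible adiabatic, γ = 5/3: T₂ = T₁·(P₂/P₁)^((γ−1)/γ) = 212.3 K; V₂ = V₁·(P₁/P₂)^(1/γ) = 1.061 L.
Isothermal, so P V is constant: T₃ = T₂; V₃ = V₂·(P₂/P₃) = 1.676 L.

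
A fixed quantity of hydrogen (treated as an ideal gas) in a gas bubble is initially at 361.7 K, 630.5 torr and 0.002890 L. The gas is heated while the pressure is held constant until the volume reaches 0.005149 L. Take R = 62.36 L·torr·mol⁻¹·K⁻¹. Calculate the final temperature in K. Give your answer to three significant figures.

P constant ⇒ V ∝ T: P₂ = P₁; T₂ = T₁·(V₂/V₁) = 644.4 K.

T₂ ≈ 644 K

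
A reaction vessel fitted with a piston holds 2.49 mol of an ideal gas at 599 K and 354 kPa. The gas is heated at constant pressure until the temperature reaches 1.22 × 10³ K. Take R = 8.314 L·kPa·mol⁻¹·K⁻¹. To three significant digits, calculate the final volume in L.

V₂ ≈ 71.3 L

From PV = nRT: V₁ = nRT₁/P₁ = 35.03 L.
P constant ⇒ V ∝ T: P₂ = P₁; V₂ = V₁·(T₂/T₁) = 71.35 L.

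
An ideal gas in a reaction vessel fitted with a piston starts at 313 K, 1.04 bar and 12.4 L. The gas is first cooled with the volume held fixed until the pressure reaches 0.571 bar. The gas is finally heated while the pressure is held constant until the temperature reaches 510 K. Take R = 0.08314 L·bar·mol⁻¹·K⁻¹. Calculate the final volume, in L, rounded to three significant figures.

V₃ ≈ 36.8 L

Isochoric, so P/T is constant: V₂ = V₁; T₂ = T₁·(P₂/P₁) = 171.8 K.
P constant ⇒ V ∝ T: P₃ = P₂; V₃ = V₂·(T₃/T₂) = 36.80 L.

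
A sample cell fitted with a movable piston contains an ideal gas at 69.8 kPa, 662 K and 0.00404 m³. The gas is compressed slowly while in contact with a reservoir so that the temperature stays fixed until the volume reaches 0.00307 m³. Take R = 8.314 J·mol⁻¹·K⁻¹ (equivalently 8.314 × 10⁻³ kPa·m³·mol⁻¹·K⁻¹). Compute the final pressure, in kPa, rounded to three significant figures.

P₂ ≈ 91.9 kPa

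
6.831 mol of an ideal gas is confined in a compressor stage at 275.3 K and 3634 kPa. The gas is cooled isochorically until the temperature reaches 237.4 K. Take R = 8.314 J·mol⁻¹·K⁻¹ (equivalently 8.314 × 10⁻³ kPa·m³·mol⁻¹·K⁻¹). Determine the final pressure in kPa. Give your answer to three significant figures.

From PV = nRT: V₁ = nRT₁/P₁ = 0.004302 m³.
Isochoric, so P/T is constant: V₂ = V₁; P₂ = P₁·(T₂/T₁) = 3134 kPa.

P₂ ≈ 3.13e+03 kPa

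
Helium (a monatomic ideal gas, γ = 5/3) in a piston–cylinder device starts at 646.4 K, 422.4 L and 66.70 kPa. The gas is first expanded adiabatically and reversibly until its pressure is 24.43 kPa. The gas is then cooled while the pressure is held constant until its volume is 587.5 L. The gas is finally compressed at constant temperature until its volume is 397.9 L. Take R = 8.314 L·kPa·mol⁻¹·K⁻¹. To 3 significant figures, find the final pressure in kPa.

P₄ ≈ 36.1 kPa

Adiabatic (γ = 5/3), T V^(γ−1) and P V^γ constant: T₂ = T₁·(P₂/P₁)^((γ−1)/γ) = 432.5 K; V₂ = V₁·(P₁/P₂)^(1/γ) = 771.7 L.
Isobaric, so V/T is constant: P₃ = P₂; T₃ = T₂·(V₃/V₂) = 329.3 K.
T constant ⇒ Boyle's law P V = const: T₄ = T₃; P₄ = P₃·(V₃/V₄) = 36.07 kPa.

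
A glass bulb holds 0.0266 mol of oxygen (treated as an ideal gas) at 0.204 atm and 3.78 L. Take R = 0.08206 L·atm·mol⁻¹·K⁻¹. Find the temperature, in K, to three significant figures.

PV = nRT ⇒ T = PV/(nR) = (0.204 × 3.78) / (0.0266 × 0.08206)

T ≈ 353 K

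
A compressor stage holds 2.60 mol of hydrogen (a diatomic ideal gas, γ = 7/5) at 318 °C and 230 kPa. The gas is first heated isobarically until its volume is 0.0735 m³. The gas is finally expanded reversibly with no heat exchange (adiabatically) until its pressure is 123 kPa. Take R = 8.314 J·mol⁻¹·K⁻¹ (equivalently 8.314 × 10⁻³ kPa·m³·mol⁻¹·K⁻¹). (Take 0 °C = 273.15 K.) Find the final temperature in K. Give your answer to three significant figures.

T₃ ≈ 654 K

Convert: T₁ = 591.1 K.
From PV = nRT: V₁ = nRT₁/P₁ = 0.05556 m³.
P constant ⇒ V ∝ T: P₂ = P₁; T₂ = T₁·(V₂/V₁) = 782.0 K.
Adiabatic (γ = 7/5), T V^(γ−1) and P V^γ constant: T₃ = T₂·(P₃/P₂)^((γ−1)/γ) = 654.0 K; V₃ = V₂·(P₂/P₃)^(1/γ) = 0.1149 m³.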